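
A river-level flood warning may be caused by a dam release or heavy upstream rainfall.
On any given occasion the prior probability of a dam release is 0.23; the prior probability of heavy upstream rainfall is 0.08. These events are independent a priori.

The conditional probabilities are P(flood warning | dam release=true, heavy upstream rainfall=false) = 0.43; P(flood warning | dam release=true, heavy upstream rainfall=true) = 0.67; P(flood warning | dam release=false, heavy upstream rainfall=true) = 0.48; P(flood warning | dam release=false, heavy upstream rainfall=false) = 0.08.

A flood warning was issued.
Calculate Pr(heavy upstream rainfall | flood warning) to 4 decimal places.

Enumerate the 4 (dam release, heavy upstream rainfall) configurations and weight by the priors:
  P(flood warning) = 0.08×0.77×0.92 + 0.48×0.77×0.08 + 0.43×0.23×0.92 + 0.67×0.23×0.08
        = 0.056672 + 0.029568 + 0.090988 + 0.012328 = 0.189556
Keeping only the heavy upstream rainfall-present terms gives 0.041896, so
  P(heavy upstream rainfall | flood warning) = 0.041896 / 0.189556 ≈ 0.2210

Pr(heavy upstream rainfall | flood warning) ≈ 0.2210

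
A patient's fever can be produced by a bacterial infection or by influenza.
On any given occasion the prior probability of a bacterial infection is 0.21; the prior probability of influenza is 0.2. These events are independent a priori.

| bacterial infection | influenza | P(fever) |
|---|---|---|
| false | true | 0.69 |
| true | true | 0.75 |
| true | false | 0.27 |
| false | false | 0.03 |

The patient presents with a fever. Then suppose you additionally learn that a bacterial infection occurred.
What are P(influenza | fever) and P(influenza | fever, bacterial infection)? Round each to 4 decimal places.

P(influenza | fever) ≈ 0.6860; P(influenza | fever, bacterial infection) ≈ 0.4098

P(fever) = 0.03·0.79·0.8 + 0.69·0.79·0.2 + 0.27·0.21·0.8 + 0.75·0.21·0.2 = 0.018960 + 0.109020 + 0.045360 + 0.031500 = 0.204840
Restricting to configurations with influenza present: 0.109020 + 0.031500 = 0.140520.
Hence the posterior is 0.140520/0.204840 ≈ 0.6860.

Now also conditioning on bacterial infection=true:
Enumerate both values of influenza and weight by the priors:
  P(fever | bacterial infection) = 0.27·0.8 + 0.75·0.2
        = 0.216000 + 0.150000 = 0.366000
Keeping only the influenza-present terms gives 0.150000, so
  P(influenza | fever, bacterial infection) = 0.150000 / 0.366000 ≈ 0.4098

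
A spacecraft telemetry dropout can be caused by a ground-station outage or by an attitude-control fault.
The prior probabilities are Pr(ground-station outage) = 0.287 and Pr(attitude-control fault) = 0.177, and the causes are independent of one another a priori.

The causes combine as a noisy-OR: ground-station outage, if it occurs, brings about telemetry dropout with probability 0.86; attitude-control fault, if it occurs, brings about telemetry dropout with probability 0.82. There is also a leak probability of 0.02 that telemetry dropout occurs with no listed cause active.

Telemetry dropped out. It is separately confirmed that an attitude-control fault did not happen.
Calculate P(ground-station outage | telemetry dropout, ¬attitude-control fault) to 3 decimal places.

Under noisy-OR, P(telemetry dropout | causes) = 1 − (1−0.02)·∏(1−qᵢ) over the active causes.
P(telemetry dropout | ¬attitude-control fault) = 0.02·0.713 + 0.8628·0.287 = 0.014260 + 0.247624 = 0.261884
Restricting to configurations with ground-station outage present: 0.8628·0.287 = 0.247624.
So P(ground-station outage | telemetry dropout, ¬attitude-control fault) = 0.247624/0.261884 ≈ 0.946.

P(ground-station outage | telemetry dropout, ¬attitude-control fault) ≈ 0.946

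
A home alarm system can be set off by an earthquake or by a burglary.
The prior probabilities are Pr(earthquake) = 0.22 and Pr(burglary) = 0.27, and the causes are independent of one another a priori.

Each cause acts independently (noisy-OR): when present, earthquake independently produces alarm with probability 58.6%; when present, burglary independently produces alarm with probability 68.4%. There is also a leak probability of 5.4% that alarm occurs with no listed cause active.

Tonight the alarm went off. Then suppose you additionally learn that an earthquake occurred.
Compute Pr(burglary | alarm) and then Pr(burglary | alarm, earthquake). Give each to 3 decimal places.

Pr(burglary | alarm) ≈ 0.609; Pr(burglary | alarm, earthquake) ≈ 0.348

Under noisy-OR, P(alarm | causes) = 1 − (1−0.054)·∏(1−qᵢ) over the active causes.
P(alarm) = 0.054·0.78·0.73 + 0.701064·0.78·0.27 + 0.608356·0.22·0.73 + 0.87624·0.22·0.27 = 0.030748 + 0.147644 + 0.097702 + 0.052049 = 0.328143
Of this, 0.199693 comes from 0.147644 + 0.052049 (the burglary=true cases).
Hence the posterior is 0.199693/0.328143 ≈ 0.609.

Now also conditioning on earthquake=true:
Sum P(alarm|·) weighted by the priors over both values of burglary:
  P(alarm | earthquake) = 0.608356×0.73 + 0.87624×0.27
        = 0.444100 + 0.236585 = 0.680685
The terms with burglary present sum to 0.236585, so
  P(burglary | alarm, earthquake) = 0.236585 / 0.680685 ≈ 0.348
— earthquake explains away the evidence for burglary.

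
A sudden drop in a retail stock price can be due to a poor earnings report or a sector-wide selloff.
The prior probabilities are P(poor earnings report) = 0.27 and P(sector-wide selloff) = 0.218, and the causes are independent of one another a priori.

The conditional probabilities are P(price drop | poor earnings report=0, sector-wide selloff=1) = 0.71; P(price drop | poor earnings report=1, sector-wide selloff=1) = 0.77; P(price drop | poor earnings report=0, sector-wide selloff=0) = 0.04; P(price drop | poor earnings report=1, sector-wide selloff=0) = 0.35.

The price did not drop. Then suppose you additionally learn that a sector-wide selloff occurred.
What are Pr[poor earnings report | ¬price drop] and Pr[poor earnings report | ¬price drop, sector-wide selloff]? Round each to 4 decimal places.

Numerator (weight on configurations with poor earnings report): 0.137241 + 0.013538 = 0.150779
The normalizing constant is 0.96×0.73×0.782 + 0.29×0.73×0.218 + 0.65×0.27×0.782 + 0.23×0.27×0.218 = 0.744956
P(poor earnings report | ¬price drop) = 0.150779/0.744956 ≈ 0.2024

Now also conditioning on sector-wide selloff=true:
P(¬price drop | sector-wide selloff) = 0.29×0.73 + 0.23×0.27 = 0.211700 + 0.062100 = 0.273800
The poor earnings report-present share is 0.23×0.27 = 0.062100.
So P(poor earnings report | ¬price drop, sector-wide selloff) = 0.062100/0.273800 ≈ 0.2268.

Pr[poor earnings report | ¬price drop] ≈ 0.2024; Pr[poor earnings report | ¬price drop, sector-wide selloff] ≈ 0.2268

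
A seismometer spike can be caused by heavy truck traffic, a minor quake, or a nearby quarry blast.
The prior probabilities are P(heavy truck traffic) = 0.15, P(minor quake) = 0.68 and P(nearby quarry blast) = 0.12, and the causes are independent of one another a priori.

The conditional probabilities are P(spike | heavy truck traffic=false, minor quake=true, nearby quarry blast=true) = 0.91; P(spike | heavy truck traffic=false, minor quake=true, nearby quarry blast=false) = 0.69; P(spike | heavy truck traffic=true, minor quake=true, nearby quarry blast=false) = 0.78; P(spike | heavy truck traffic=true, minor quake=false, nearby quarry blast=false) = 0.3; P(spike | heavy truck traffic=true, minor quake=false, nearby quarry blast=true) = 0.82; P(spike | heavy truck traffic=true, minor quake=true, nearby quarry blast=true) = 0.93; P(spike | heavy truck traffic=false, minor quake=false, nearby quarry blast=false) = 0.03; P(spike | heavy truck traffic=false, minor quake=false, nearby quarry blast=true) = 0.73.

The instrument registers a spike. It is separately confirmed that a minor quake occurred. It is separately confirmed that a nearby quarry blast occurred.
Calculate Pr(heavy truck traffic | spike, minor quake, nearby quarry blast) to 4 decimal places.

Pr(heavy truck traffic | spike, minor quake, nearby quarry blast) ≈ 0.1528

Sum P(spike|·) weighted by the priors over both values of heavy truck traffic:
  P(spike | minor quake, nearby quarry blast) = 0.91×0.85 + 0.93×0.15
        = 0.773500 + 0.139500 = 0.913000
Keeping only the heavy truck traffic-present terms gives 0.139500, so
  P(heavy truck traffic | spike, minor quake, nearby quarry blast) = 0.139500 / 0.913000 ≈ 0.1528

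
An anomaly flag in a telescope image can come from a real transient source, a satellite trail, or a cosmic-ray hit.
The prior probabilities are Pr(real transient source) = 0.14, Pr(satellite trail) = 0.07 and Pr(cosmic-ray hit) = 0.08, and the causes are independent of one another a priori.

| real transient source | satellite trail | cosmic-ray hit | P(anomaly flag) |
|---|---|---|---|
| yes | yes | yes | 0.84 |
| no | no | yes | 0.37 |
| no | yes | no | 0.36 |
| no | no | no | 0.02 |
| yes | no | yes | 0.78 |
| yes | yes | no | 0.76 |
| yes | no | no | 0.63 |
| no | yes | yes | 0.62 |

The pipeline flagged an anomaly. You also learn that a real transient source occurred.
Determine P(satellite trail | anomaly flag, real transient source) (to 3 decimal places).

P(satellite trail | anomaly flag, real transient source) ≈ 0.082

Enumerate the 4 (satellite trail, cosmic-ray hit) configurations and weight by the priors:
  P(anomaly flag | real transient source) = 0.63*0.93*0.92 + 0.78*0.93*0.08 + 0.76*0.07*0.92 + 0.84*0.07*0.08
        = 0.539028 + 0.058032 + 0.048944 + 0.004704 = 0.650708
Configurations with satellite trail contribute 0.053648, so
  P(satellite trail | anomaly flag, real transient source) = 0.053648 / 0.650708 ≈ 0.082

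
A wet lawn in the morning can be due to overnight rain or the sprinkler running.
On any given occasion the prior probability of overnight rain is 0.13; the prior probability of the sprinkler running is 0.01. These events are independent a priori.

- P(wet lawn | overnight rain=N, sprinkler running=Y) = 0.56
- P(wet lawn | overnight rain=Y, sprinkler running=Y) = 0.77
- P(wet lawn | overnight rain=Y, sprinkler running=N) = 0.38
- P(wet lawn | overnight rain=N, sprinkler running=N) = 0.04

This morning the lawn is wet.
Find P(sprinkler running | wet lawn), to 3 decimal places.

P(sprinkler running | wet lawn) ≈ 0.066

P(wet lawn) = 0.04*0.87*0.99 + 0.56*0.87*0.01 + 0.38*0.13*0.99 + 0.77*0.13*0.01 = 0.034452 + 0.004872 + 0.048906 + 0.001001 = 0.089231
Restricting to configurations with sprinkler running present: 0.004872 + 0.001001 = 0.005873.
P(sprinkler running | wet lawn) = 0.005873 / 0.089231 ≈ 0.066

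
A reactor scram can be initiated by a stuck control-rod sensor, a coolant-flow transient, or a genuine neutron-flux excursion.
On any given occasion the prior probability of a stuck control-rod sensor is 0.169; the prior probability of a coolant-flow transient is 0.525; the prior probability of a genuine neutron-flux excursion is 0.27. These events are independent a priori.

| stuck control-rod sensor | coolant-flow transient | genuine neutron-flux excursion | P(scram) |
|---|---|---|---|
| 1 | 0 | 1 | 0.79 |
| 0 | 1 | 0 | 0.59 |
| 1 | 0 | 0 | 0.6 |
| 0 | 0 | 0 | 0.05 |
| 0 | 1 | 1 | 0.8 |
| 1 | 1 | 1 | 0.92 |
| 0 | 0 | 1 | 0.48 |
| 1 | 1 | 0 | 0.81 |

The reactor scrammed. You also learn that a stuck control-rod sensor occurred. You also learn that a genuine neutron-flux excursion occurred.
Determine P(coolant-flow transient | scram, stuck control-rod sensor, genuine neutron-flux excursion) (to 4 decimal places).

P(scram | stuck control-rod sensor, genuine neutron-flux excursion) = 0.79*0.475 + 0.92*0.525 = 0.375250 + 0.483000 = 0.858250
Of this, 0.483000 comes from 0.92*0.525 (the coolant-flow transient=true cases).
P(coolant-flow transient | scram, stuck control-rod sensor, genuine neutron-flux excursion) = 0.483000 / 0.858250 ≈ 0.5628

P(coolant-flow transient | scram, stuck control-rod sensor, genuine neutron-flux excursion) ≈ 0.5628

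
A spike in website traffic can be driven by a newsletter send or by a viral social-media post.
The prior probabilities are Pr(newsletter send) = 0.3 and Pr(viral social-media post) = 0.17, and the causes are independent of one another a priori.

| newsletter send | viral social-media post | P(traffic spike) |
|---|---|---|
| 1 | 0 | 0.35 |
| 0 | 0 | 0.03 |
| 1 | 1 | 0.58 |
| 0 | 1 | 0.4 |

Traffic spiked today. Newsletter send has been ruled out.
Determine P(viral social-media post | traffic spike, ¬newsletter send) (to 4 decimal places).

P(traffic spike | ¬newsletter send) = 0.03×0.83 + 0.4×0.17 = 0.024900 + 0.068000 = 0.092900
The viral social-media post-present share is 0.4×0.17 = 0.068000.
Hence the posterior is 0.068000/0.092900 ≈ 0.7320.

P(viral social-media post | traffic spike, ¬newsletter send) ≈ 0.7320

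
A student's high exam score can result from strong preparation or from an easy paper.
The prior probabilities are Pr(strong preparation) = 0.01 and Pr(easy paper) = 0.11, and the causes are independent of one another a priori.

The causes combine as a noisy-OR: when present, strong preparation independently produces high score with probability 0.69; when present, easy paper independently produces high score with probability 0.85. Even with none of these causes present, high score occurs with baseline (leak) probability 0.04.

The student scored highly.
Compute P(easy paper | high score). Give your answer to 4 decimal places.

P(easy paper | high score) ≈ 0.6944

Under noisy-OR, P(high score | causes) = 1 − (1−0.04)·∏(1−qᵢ) over the active causes.
Enumerate the 4 (strong preparation, easy paper) configurations and weight by the priors:
  P(high score) = 0.04*0.99*0.89 + 0.856*0.99*0.11 + 0.7024*0.01*0.89 + 0.95536*0.01*0.11
        = 0.035244 + 0.093218 + 0.006251 + 0.001051 = 0.135764
The terms with easy paper present sum to 0.094269, so
  P(easy paper | high score) = 0.094269 / 0.135764 ≈ 0.6944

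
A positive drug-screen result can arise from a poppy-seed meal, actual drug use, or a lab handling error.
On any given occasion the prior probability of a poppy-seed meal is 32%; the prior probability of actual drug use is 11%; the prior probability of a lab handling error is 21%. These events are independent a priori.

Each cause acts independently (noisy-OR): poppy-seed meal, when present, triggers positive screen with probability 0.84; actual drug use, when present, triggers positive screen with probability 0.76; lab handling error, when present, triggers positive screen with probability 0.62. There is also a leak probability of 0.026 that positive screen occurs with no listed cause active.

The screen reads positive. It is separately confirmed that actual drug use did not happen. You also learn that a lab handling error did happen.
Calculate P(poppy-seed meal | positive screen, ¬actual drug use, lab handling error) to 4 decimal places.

Under noisy-OR, P(positive screen | causes) = 1 − (1−0.026)·∏(1−qᵢ) over the active causes.
P(positive screen | ¬actual drug use, lab handling error) = 0.62988*0.68 + 0.940781*0.32 = 0.428318 + 0.301050 = 0.729368
Restricting to configurations with poppy-seed meal present: 0.940781*0.32 = 0.301050.
P(poppy-seed meal | positive screen, ¬actual drug use, lab handling error) = 0.301050 / 0.729368 ≈ 0.4128

P(poppy-seed meal | positive screen, ¬actual drug use, lab handling error) ≈ 0.4128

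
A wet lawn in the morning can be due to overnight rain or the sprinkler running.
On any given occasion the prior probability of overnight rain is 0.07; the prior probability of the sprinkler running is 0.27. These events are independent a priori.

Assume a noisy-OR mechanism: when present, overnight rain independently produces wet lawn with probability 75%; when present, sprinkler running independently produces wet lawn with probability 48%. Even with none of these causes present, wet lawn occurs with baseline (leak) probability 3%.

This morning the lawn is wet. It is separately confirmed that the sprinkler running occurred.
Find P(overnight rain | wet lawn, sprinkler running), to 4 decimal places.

Under noisy-OR, P(wet lawn | causes) = 1 − (1−0.03)·∏(1−qᵢ) over the active causes.
Sum P(wet lawn|·) weighted by the priors over both values of overnight rain:
  P(wet lawn | sprinkler running) = 0.4956·0.93 + 0.8739·0.07
        = 0.460908 + 0.061173 = 0.522081
Keeping only the overnight rain-present terms gives 0.061173, so
  P(overnight rain | wet lawn, sprinkler running) = 0.061173 / 0.522081 ≈ 0.1172

P(overnight rain | wet lawn, sprinkler running) ≈ 0.1172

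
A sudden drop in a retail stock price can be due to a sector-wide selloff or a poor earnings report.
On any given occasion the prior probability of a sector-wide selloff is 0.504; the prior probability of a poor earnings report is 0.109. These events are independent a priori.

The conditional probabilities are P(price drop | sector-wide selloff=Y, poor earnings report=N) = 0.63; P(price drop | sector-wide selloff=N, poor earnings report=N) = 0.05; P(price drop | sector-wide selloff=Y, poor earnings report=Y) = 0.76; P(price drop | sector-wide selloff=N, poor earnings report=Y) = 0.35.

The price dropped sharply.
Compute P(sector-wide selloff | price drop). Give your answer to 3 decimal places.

P(sector-wide selloff | price drop) ≈ 0.888

P(price drop) = 0.05×0.496×0.891 + 0.35×0.496×0.109 + 0.63×0.504×0.891 + 0.76×0.504×0.109 = 0.022097 + 0.018922 + 0.282910 + 0.041751 = 0.365680
The sector-wide selloff-present share is 0.282910 + 0.041751 = 0.324661.
Hence the posterior is 0.324661/0.365680 ≈ 0.888.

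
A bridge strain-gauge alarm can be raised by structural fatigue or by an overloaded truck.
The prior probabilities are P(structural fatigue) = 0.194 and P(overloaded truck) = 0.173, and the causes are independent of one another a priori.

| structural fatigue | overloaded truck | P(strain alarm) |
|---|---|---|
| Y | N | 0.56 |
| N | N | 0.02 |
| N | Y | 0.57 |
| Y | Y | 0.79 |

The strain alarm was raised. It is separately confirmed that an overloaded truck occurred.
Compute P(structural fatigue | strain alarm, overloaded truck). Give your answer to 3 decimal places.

P(strain alarm | overloaded truck) = 0.57×0.806 + 0.79×0.194 = 0.459420 + 0.153260 = 0.612680
The structural fatigue-present share is 0.79×0.194 = 0.153260.
So P(structural fatigue | strain alarm, overloaded truck) = 0.153260/0.612680 ≈ 0.250.

P(structural fatigue | strain alarm, overloaded truck) ≈ 0.250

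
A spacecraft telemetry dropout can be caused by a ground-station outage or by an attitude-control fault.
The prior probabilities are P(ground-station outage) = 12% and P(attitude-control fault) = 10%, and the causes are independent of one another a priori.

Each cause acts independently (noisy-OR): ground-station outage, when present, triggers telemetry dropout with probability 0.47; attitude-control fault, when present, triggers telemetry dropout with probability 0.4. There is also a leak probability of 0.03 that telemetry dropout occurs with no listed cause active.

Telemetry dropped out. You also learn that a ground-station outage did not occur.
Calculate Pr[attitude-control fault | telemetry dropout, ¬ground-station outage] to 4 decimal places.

Under noisy-OR, P(telemetry dropout | causes) = 1 − (1−0.03)·∏(1−qᵢ) over the active causes.
Sum P(telemetry dropout|·) weighted by the priors over both values of attitude-control fault:
  P(telemetry dropout | ¬ground-station outage) = 0.03×0.9 + 0.418×0.1
        = 0.027000 + 0.041800 = 0.068800
Keeping only the attitude-control fault-present terms gives 0.041800, so
  P(attitude-control fault | telemetry dropout, ¬ground-station outage) = 0.041800 / 0.068800 ≈ 0.6076

Pr[attitude-control fault | telemetry dropout, ¬ground-station outage] ≈ 0.6076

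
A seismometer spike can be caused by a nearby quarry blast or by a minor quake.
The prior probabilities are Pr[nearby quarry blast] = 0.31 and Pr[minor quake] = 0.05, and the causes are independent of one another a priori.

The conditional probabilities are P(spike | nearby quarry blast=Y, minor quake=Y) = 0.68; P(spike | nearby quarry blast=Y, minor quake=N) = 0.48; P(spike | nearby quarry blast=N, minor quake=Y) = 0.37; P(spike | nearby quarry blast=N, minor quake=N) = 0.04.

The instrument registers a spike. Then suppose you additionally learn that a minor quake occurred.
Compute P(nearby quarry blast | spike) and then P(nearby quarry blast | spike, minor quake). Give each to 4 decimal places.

P(spike) = 0.04·0.69·0.95 + 0.37·0.69·0.05 + 0.48·0.31·0.95 + 0.68·0.31·0.05 = 0.026220 + 0.012765 + 0.141360 + 0.010540 = 0.190885
Restricting to configurations with nearby quarry blast present: 0.141360 + 0.010540 = 0.151900.
Hence the posterior is 0.151900/0.190885 ≈ 0.7958.

Now condition on the additional information:
P(spike | minor quake) = 0.37·0.69 + 0.68·0.31 = 0.255300 + 0.210800 = 0.466100
Restricting to configurations with nearby quarry blast present: 0.68·0.31 = 0.210800.
Hence the posterior is 0.210800/0.466100 ≈ 0.4523.

P(nearby quarry blast | spike) ≈ 0.7958; P(nearby quarry blast | spike, minor quake) ≈ 0.4523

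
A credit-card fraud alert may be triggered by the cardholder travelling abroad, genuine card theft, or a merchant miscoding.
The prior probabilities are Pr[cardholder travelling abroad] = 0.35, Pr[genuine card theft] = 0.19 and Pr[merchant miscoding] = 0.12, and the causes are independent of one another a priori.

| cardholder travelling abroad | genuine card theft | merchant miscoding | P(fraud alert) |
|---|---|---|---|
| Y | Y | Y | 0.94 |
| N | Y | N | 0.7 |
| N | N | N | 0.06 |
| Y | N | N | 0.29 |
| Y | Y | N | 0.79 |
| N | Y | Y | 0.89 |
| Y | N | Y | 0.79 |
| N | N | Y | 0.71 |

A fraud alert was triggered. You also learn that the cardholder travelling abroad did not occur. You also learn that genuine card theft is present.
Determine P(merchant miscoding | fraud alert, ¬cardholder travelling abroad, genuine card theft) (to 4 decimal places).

P(merchant miscoding | fraud alert, ¬cardholder travelling abroad, genuine card theft) ≈ 0.1478

P(fraud alert | ¬cardholder travelling abroad, genuine card theft) = 0.7*0.88 + 0.89*0.12 = 0.616000 + 0.106800 = 0.722800
Of this, 0.106800 comes from 0.89*0.12 (the merchant miscoding=true cases).
P(merchant miscoding | fraud alert, ¬cardholder travelling abroad, genuine card theft) = 0.106800 / 0.722800 ≈ 0.1478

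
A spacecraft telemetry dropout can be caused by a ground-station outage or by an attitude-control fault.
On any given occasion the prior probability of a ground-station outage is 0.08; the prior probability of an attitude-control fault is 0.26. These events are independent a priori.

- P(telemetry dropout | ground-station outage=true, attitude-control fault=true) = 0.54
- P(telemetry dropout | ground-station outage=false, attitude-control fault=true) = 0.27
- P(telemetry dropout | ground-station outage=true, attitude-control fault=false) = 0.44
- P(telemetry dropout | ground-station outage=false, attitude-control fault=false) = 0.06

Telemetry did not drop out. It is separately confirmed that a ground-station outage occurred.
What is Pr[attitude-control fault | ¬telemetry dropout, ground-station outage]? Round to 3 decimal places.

Numerator (weight on configurations with attitude-control fault): 0.46·0.26 = 0.119600
The normalizing constant is 0.56·0.74 + 0.46·0.26 = 0.534000
Posterior = 0.119600 / 0.534000 ≈ 0.224

Pr[attitude-control fault | ¬telemetry dropout, ground-station outage] ≈ 0.224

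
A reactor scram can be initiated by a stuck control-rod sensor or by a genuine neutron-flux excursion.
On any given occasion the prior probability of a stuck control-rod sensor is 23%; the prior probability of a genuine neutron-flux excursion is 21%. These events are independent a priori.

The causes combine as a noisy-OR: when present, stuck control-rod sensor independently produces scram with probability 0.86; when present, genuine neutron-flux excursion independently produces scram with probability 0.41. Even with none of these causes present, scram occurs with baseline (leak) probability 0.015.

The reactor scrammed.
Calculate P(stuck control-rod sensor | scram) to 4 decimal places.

Under noisy-OR, P(scram | causes) = 1 − (1−0.015)·∏(1−qᵢ) over the active causes.
P(scram) = 0.015*0.77*0.79 + 0.41885*0.77*0.21 + 0.8621*0.23*0.79 + 0.918639*0.23*0.21 = 0.009125 + 0.067728 + 0.156644 + 0.044370 = 0.277867
Restricting to configurations with stuck control-rod sensor present: 0.156644 + 0.044370 = 0.201014.
P(stuck control-rod sensor | scram) = 0.201014 / 0.277867 ≈ 0.7234

P(stuck control-rod sensor | scram) ≈ 0.7234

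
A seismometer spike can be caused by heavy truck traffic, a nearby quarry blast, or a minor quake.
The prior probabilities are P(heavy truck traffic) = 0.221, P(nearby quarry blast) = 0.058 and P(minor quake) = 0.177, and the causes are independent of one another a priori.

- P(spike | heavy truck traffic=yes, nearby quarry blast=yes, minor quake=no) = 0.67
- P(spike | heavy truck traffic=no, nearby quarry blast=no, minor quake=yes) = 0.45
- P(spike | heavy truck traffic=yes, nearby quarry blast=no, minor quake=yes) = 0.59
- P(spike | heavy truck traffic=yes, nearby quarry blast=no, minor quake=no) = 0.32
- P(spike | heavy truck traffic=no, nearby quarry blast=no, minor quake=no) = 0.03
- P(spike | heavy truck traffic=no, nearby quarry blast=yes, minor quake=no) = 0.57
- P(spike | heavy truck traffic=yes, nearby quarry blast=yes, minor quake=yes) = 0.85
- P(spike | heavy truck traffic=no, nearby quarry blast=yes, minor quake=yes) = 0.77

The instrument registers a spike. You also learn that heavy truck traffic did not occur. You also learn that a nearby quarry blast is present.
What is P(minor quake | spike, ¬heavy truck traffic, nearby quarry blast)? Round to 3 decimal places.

P(minor quake | spike, ¬heavy truck traffic, nearby quarry blast) ≈ 0.225

By total probability over both values of minor quake:
  P(spike | ¬heavy truck traffic, nearby quarry blast) = 0.57×0.823 + 0.77×0.177
        = 0.469110 + 0.136290 = 0.605400
The terms with minor quake present sum to 0.136290, so
  P(minor quake | spike, ¬heavy truck traffic, nearby quarry blast) = 0.136290 / 0.605400 ≈ 0.225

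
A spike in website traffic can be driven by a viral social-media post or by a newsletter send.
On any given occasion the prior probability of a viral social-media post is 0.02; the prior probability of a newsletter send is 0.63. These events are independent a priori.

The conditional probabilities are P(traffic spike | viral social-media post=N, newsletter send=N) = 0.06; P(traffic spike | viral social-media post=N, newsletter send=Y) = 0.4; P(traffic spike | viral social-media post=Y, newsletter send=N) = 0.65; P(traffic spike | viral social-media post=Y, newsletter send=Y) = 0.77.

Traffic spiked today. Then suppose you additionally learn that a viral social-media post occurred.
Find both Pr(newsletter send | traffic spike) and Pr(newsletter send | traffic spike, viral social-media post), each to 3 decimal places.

Pr(newsletter send | traffic spike) ≈ 0.906; Pr(newsletter send | traffic spike, viral social-media post) ≈ 0.669

By total probability over the 4 (viral social-media post, newsletter send) configurations:
  P(traffic spike) = 0.06*0.98*0.37 + 0.4*0.98*0.63 + 0.65*0.02*0.37 + 0.77*0.02*0.63
        = 0.021756 + 0.246960 + 0.004810 + 0.009702 = 0.283228
Configurations with newsletter send contribute 0.256662, so
  P(newsletter send | traffic spike) = 0.256662 / 0.283228 ≈ 0.906

Now also conditioning on viral social-media post=true:
Numerator (weight on configurations with newsletter send): 0.77×0.63 = 0.485100
The normalizing constant is 0.65×0.37 + 0.77×0.63 = 0.725600
Posterior = 0.485100 / 0.725600 ≈ 0.669
— viral social-media post explains away the evidence for newsletter send.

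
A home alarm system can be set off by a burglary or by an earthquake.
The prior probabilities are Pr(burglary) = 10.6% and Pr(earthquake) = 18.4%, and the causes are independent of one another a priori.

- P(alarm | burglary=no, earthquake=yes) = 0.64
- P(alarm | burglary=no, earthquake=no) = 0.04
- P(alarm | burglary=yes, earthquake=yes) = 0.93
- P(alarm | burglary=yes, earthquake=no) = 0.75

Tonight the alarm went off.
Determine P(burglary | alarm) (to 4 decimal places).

P(alarm) = 0.04*0.894*0.816 + 0.64*0.894*0.184 + 0.75*0.106*0.816 + 0.93*0.106*0.184 = 0.029180 + 0.105277 + 0.064872 + 0.018139 = 0.217468
The burglary-present share is 0.064872 + 0.018139 = 0.083011.
So P(burglary | alarm) = 0.083011/0.217468 ≈ 0.3817.

P(burglary | alarm) ≈ 0.3817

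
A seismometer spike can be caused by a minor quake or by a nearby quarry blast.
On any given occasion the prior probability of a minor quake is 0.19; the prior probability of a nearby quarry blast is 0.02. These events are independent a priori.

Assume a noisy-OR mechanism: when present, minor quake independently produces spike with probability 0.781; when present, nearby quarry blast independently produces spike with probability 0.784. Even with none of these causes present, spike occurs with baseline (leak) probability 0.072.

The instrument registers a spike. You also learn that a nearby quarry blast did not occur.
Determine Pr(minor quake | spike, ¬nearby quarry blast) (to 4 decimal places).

Under noisy-OR, P(spike | causes) = 1 − (1−0.072)·∏(1−qᵢ) over the active causes.
By total probability over both values of minor quake:
  P(spike | ¬nearby quarry blast) = 0.072×0.81 + 0.796768×0.19
        = 0.058320 + 0.151386 = 0.209706
Configurations with minor quake contribute 0.151386, so
  P(minor quake | spike, ¬nearby quarry blast) = 0.151386 / 0.209706 ≈ 0.7219

Pr(minor quake | spike, ¬nearby quarry blast) ≈ 0.7219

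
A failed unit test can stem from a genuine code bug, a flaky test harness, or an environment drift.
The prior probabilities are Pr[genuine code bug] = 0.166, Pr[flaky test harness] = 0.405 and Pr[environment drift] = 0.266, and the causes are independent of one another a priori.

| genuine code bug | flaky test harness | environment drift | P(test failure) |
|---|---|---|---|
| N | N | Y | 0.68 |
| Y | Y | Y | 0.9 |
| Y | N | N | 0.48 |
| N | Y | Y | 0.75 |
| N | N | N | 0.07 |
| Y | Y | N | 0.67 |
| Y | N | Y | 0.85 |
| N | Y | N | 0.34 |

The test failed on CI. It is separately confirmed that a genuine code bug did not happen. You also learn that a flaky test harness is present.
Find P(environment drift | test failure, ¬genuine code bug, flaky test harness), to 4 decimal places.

P(environment drift | test failure, ¬genuine code bug, flaky test harness) ≈ 0.4443

Enumerate both values of environment drift and weight by the priors:
  P(test failure | ¬genuine code bug, flaky test harness) = 0.34×0.734 + 0.75×0.266
        = 0.249560 + 0.199500 = 0.449060
Keeping only the environment drift-present terms gives 0.199500, so
  P(environment drift | test failure, ¬genuine code bug, flaky test harness) = 0.199500 / 0.449060 ≈ 0.4443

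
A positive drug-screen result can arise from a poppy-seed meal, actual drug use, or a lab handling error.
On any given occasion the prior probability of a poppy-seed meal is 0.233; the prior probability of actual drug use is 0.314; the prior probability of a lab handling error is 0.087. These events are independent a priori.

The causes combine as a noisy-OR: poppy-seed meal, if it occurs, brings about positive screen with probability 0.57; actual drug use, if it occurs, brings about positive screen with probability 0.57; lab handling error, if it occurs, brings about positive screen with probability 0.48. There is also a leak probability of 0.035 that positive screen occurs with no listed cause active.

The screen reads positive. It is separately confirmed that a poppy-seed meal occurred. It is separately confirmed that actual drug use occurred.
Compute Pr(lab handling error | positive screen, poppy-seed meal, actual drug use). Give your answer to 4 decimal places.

Under noisy-OR, P(positive screen | causes) = 1 − (1−0.035)·∏(1−qᵢ) over the active causes.
Numerator (weight on configurations with lab handling error): 0.907217·0.087 = 0.078928
The normalizing constant is 0.821571·0.913 + 0.907217·0.087 = 0.829022
P(lab handling error | positive screen, poppy-seed meal, actual drug use) = 0.078928/0.829022 ≈ 0.0952

Pr(lab handling error | positive screen, poppy-seed meal, actual drug use) ≈ 0.0952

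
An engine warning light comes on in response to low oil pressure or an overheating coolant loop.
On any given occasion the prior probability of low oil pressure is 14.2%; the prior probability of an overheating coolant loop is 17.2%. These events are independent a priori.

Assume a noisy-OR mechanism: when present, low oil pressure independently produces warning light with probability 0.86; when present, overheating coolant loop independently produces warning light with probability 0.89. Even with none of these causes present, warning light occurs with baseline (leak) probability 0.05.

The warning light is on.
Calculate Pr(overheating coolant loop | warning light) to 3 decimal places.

Pr(overheating coolant loop | warning light) ≈ 0.532

Under noisy-OR, P(warning light | causes) = 1 − (1−0.05)·∏(1−qᵢ) over the active causes.
Numerator (weight on configurations with overheating coolant loop): 0.132154 + 0.024067 = 0.156221
Denominator P(warning light): 0.05×0.858×0.828 + 0.8955×0.858×0.172 + 0.867×0.142×0.828 + 0.98537×0.142×0.172 = 0.293680
Posterior = 0.156221 / 0.293680 ≈ 0.532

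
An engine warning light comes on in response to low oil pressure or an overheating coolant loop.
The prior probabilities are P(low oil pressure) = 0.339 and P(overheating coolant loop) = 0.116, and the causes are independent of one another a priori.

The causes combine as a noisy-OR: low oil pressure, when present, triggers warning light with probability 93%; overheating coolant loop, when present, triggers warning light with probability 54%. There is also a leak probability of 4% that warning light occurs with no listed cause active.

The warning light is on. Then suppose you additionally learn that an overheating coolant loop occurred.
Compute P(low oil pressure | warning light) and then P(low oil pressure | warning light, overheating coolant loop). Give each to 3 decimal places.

P(low oil pressure | warning light) ≈ 0.828; P(low oil pressure | warning light, overheating coolant loop) ≈ 0.471

Under noisy-OR, P(warning light | causes) = 1 − (1−0.04)·∏(1−qᵢ) over the active causes.
Enumerate the 4 (low oil pressure, overheating coolant loop) configurations and weight by the priors:
  P(warning light) = 0.04·0.661·0.884 + 0.5584·0.661·0.116 + 0.9328·0.339·0.884 + 0.969088·0.339·0.116
        = 0.023373 + 0.042816 + 0.279538 + 0.038108 = 0.383835
Keeping only the low oil pressure-present terms gives 0.317646, so
  P(low oil pressure | warning light) = 0.317646 / 0.383835 ≈ 0.828

With the extra evidence:
P(warning light | overheating coolant loop) = 0.5584*0.661 + 0.969088*0.339 = 0.369102 + 0.328521 = 0.697623
Of this, 0.328521 comes from 0.969088*0.339 (the low oil pressure=true cases).
Hence the posterior is 0.328521/0.697623 ≈ 0.471.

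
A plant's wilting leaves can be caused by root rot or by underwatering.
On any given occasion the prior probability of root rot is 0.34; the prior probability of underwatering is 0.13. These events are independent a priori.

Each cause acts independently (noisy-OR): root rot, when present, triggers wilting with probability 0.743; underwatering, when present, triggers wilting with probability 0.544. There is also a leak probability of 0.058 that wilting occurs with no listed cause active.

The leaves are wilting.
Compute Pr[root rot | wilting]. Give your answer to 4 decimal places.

Pr[root rot | wilting] ≈ 0.7621

Under noisy-OR, P(wilting | causes) = 1 − (1−0.058)·∏(1−qᵢ) over the active causes.
P(wilting) = 0.058×0.66×0.87 + 0.570448×0.66×0.13 + 0.757906×0.34×0.87 + 0.889605×0.34×0.13 = 0.033304 + 0.048944 + 0.224189 + 0.039321 = 0.345758
Restricting to configurations with root rot present: 0.224189 + 0.039321 = 0.263510.
So P(root rot | wilting) = 0.263510/0.345758 ≈ 0.7621.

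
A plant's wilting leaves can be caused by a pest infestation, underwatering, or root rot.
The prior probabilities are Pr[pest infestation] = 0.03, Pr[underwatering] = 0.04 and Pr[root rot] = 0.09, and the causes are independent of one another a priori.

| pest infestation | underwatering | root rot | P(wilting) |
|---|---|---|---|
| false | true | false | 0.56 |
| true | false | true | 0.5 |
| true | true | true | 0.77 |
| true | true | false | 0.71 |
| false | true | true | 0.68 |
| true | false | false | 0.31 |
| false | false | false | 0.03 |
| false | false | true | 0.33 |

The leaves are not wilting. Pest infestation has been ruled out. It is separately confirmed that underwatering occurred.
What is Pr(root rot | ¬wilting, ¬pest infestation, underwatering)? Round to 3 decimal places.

Pr(root rot | ¬wilting, ¬pest infestation, underwatering) ≈ 0.067

Numerator (weight on configurations with root rot): 0.32*0.09 = 0.028800
Denominator P(¬wilting | ¬pest infestation, underwatering): 0.44*0.91 + 0.32*0.09 = 0.429200
Posterior = 0.028800 / 0.429200 ≈ 0.067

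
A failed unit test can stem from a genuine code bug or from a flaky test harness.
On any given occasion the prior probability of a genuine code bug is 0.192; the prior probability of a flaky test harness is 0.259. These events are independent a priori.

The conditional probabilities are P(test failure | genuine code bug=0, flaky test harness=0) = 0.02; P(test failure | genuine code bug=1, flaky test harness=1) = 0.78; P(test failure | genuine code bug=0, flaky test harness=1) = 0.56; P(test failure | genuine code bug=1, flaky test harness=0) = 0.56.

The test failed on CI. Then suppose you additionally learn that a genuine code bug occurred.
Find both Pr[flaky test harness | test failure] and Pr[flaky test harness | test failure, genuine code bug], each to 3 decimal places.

Pr[flaky test harness | test failure] ≈ 0.630; Pr[flaky test harness | test failure, genuine code bug] ≈ 0.327

Numerator (weight on configurations with flaky test harness): 0.117192 + 0.038788 = 0.155980
Normalizer over all consistent configurations: 0.02*0.808*0.741 + 0.56*0.808*0.259 + 0.56*0.192*0.741 + 0.78*0.192*0.259 = 0.247627
Posterior = 0.155980 / 0.247627 ≈ 0.630

Now also conditioning on genuine code bug=true:
Numerator (weight on configurations with flaky test harness): 0.78*0.259 = 0.202020
Denominator P(test failure | genuine code bug): 0.56*0.741 + 0.78*0.259 = 0.616980
P(flaky test harness | test failure, genuine code bug) = 0.202020/0.616980 ≈ 0.327
— genuine code bug explains away the evidence for flaky test harness.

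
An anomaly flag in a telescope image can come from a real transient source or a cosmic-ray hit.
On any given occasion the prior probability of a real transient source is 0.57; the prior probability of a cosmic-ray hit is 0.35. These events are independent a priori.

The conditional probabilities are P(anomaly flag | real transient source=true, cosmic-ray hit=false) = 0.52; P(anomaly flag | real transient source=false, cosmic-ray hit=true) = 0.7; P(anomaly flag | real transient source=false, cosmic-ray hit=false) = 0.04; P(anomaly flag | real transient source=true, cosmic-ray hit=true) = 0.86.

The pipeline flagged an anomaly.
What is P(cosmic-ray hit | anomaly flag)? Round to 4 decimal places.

P(cosmic-ray hit | anomaly flag) ≈ 0.5760

P(anomaly flag) = 0.04×0.43×0.65 + 0.7×0.43×0.35 + 0.52×0.57×0.65 + 0.86×0.57×0.35 = 0.011180 + 0.105350 + 0.192660 + 0.171570 = 0.480760
Of this, 0.276920 comes from 0.105350 + 0.171570 (the cosmic-ray hit=true cases).
P(cosmic-ray hit | anomaly flag) = 0.276920 / 0.480760 ≈ 0.5760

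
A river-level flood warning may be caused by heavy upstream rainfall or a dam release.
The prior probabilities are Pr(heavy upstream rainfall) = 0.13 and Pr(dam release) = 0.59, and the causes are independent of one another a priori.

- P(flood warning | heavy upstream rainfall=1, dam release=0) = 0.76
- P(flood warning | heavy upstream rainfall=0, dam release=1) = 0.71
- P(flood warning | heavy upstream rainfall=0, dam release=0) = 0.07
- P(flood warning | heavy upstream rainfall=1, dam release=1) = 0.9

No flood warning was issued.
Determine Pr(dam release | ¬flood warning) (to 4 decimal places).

Pr(dam release | ¬flood warning) ≈ 0.3124

Sum P(¬flood warning|·) weighted by the priors over the 4 (heavy upstream rainfall, dam release) configurations:
  P(¬flood warning) = 0.93*0.87*0.41 + 0.29*0.87*0.59 + 0.24*0.13*0.41 + 0.1*0.13*0.59
        = 0.331731 + 0.148857 + 0.012792 + 0.007670 = 0.501050
Keeping only the dam release-present terms gives 0.156527, so
  P(dam release | ¬flood warning) = 0.156527 / 0.501050 ≈ 0.3124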